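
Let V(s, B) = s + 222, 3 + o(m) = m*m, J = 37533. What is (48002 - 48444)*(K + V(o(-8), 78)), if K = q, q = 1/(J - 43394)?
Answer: -733128604/5861 ≈ -1.2509e+5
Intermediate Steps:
q = -1/5861 (q = 1/(37533 - 43394) = 1/(-5861) = -1/5861 ≈ -0.00017062)
o(m) = -3 + m**2 (o(m) = -3 + m*m = -3 + m**2)
K = -1/5861 ≈ -0.00017062
V(s, B) = 222 + s
(48002 - 48444)*(K + V(o(-8), 78)) = (48002 - 48444)*(-1/5861 + (222 + (-3 + (-8)**2))) = -442*(-1/5861 + (222 + (-3 + 64))) = -442*(-1/5861 + (222 + 61)) = -442*(-1/5861 + 283) = -442*1658662/5861 = -733128604/5861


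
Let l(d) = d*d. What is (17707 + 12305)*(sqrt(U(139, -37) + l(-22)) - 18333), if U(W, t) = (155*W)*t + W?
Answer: -550209996 + 30012*I*sqrt(796542) ≈ -5.5021e+8 + 2.6785e+7*I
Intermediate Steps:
U(W, t) = W + 155*W*t (U(W, t) = 155*W*t + W = W + 155*W*t)
l(d) = d**2
(17707 + 12305)*(sqrt(U(139, -37) + l(-22)) - 18333) = (17707 + 12305)*(sqrt(139*(1 + 155*(-37)) + (-22)**2) - 18333) = 30012*(sqrt(139*(1 - 5735) + 484) - 18333) = 30012*(sqrt(139*(-5734) + 484) - 18333) = 30012*(sqrt(-797026 + 484) - 18333) = 30012*(sqrt(-796542) - 18333) = 30012*(I*sqrt(796542) - 18333) = 30012*(-18333 + I*sqrt(796542)) = -550209996 + 30012*I*sqrt(796542)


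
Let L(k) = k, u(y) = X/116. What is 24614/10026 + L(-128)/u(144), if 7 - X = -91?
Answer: -36613469/245637 ≈ -149.06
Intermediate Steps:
X = 98 (X = 7 - 1*(-91) = 7 + 91 = 98)
u(y) = 49/58 (u(y) = 98/116 = 98*(1/116) = 49/58)
24614/10026 + L(-128)/u(144) = 24614/10026 - 128/49/58 = 24614*(1/10026) - 128*58/49 = 12307/5013 - 7424/49 = -36613469/245637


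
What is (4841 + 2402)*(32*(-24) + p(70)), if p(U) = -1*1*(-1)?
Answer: -5555381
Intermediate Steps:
p(U) = 1 (p(U) = -1*(-1) = 1)
(4841 + 2402)*(32*(-24) + p(70)) = (4841 + 2402)*(32*(-24) + 1) = 7243*(-768 + 1) = 7243*(-767) = -5555381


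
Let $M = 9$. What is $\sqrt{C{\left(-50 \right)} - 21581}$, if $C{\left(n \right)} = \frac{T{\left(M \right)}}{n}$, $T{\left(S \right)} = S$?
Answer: $\frac{i \sqrt{2158118}}{10} \approx 146.91 i$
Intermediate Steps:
$C{\left(n \right)} = \frac{9}{n}$
$\sqrt{C{\left(-50 \right)} - 21581} = \sqrt{\frac{9}{-50} - 21581} = \sqrt{9 \left(- \frac{1}{50}\right) - 21581} = \sqrt{- \frac{9}{50} - 21581} = \sqrt{- \frac{1079059}{50}} = \frac{i \sqrt{2158118}}{10}$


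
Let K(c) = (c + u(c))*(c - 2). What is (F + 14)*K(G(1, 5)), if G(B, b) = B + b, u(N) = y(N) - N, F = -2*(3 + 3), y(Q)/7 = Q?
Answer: 336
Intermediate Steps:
y(Q) = 7*Q
F = -12 (F = -2*6 = -12)
u(N) = 6*N (u(N) = 7*N - N = 6*N)
K(c) = 7*c*(-2 + c) (K(c) = (c + 6*c)*(c - 2) = (7*c)*(-2 + c) = 7*c*(-2 + c))
(F + 14)*K(G(1, 5)) = (-12 + 14)*(7*(1 + 5)*(-2 + (1 + 5))) = 2*(7*6*(-2 + 6)) = 2*(7*6*4) = 2*168 = 336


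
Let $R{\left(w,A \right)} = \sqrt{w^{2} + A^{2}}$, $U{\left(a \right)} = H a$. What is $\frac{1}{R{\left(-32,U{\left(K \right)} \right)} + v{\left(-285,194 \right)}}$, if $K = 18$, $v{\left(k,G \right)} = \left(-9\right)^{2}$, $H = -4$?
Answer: $\frac{81}{353} - \frac{8 \sqrt{97}}{353} \approx 0.0062582$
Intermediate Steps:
$v{\left(k,G \right)} = 81$
$U{\left(a \right)} = - 4 a$
$R{\left(w,A \right)} = \sqrt{A^{2} + w^{2}}$
$\frac{1}{R{\left(-32,U{\left(K \right)} \right)} + v{\left(-285,194 \right)}} = \frac{1}{\sqrt{\left(\left(-4\right) 18\right)^{2} + \left(-32\right)^{2}} + 81} = \frac{1}{\sqrt{\left(-72\right)^{2} + 1024} + 81} = \frac{1}{\sqrt{5184 + 1024} + 81} = \frac{1}{\sqrt{6208} + 81} = \frac{1}{8 \sqrt{97} + 81} = \frac{1}{81 + 8 \sqrt{97}}$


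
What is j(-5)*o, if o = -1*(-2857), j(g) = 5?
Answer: 14285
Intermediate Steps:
o = 2857
j(-5)*o = 5*2857 = 14285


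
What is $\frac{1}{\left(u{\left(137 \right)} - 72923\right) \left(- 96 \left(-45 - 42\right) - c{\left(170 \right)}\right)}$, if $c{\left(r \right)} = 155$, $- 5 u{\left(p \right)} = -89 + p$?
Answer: $- \frac{5}{2989142611} \approx -1.6727 \cdot 10^{-9}$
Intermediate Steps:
$u{\left(p \right)} = \frac{89}{5} - \frac{p}{5}$ ($u{\left(p \right)} = - \frac{-89 + p}{5} = \frac{89}{5} - \frac{p}{5}$)
$\frac{1}{\left(u{\left(137 \right)} - 72923\right) \left(- 96 \left(-45 - 42\right) - c{\left(170 \right)}\right)} = \frac{1}{\left(\left(\frac{89}{5} - \frac{137}{5}\right) - 72923\right) \left(- 96 \left(-45 - 42\right) - 155\right)} = \frac{1}{\left(\left(\frac{89}{5} - \frac{137}{5}\right) - 72923\right) \left(\left(-96\right) \left(-87\right) - 155\right)} = \frac{1}{\left(- \frac{48}{5} - 72923\right) \left(8352 - 155\right)} = \frac{1}{\left(- \frac{364663}{5}\right) 8197} = \left(- \frac{5}{364663}\right) \frac{1}{8197} = - \frac{5}{2989142611}$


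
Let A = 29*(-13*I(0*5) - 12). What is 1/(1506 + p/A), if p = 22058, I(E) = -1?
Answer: 29/65732 ≈ 0.00044119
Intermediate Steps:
A = 29 (A = 29*(-13*(-1) - 12) = 29*(13 - 12) = 29*1 = 29)
1/(1506 + p/A) = 1/(1506 + 22058/29) = 1/(65732/29) = 29/65732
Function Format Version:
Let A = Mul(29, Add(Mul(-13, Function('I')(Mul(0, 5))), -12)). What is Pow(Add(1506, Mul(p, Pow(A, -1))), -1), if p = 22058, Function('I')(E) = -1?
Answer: Rational(29, 65732) ≈ 0.00044119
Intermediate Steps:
A = 29 (A = Mul(29, Add(Mul(-13, -1), -12)) = Mul(29, Add(13, -12)) = Mul(29, 1) = 29)
Pow(Add(1506, Mul(p, Pow(A, -1))), -1) = Pow(Add(1506, Mul(22058, Pow(29, -1))), -1) = Pow(Add(1506, Mul(22058, Rational(1, 29))), -1) = Pow(Add(1506, Rational(22058, 29)), -1) = Pow(Rational(65732, 29), -1) = Rational(29, 65732)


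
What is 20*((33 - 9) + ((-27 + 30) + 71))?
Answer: 1960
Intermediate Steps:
20*((33 - 9) + ((-27 + 30) + 71)) = 20*(24 + (3 + 71)) = 20*(24 + 74) = 20*98 = 1960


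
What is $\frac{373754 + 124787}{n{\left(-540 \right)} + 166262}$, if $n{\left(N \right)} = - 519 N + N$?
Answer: $\frac{498541}{445982} \approx 1.1178$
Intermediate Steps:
$n{\left(N \right)} = - 518 N$
$\frac{373754 + 124787}{n{\left(-540 \right)} + 166262} = \frac{373754 + 124787}{\left(-518\right) \left(-540\right) + 166262} = \frac{498541}{279720 + 166262} = \frac{498541}{445982}$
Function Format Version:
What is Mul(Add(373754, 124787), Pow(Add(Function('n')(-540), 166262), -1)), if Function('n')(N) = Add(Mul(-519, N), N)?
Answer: Rational(498541, 445982) ≈ 1.1178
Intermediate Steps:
Function('n')(N) = Mul(-518, N)
Mul(Add(373754, 124787), Pow(Add(Function('n')(-540), 166262), -1)) = Mul(Add(373754, 124787), Pow(Add(Mul(-518, -540), 166262), -1)) = Mul(498541, Pow(Add(279720, 166262), -1)) = Mul(498541, Pow(445982, -1)) = Mul(498541, Rational(1, 445982)) = Rational(498541, 445982)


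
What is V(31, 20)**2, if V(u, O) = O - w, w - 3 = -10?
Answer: 729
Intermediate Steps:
w = -7 (w = 3 - 10 = -7)
V(u, O) = 7 + O (V(u, O) = O - 1*(-7) = O + 7 = 7 + O)
V(31, 20)**2 = (7 + 20)**2 = 27**2 = 729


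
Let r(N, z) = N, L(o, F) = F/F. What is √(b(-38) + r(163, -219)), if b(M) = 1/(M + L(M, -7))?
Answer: 3*√24790/37 ≈ 12.766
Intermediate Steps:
L(o, F) = 1
b(M) = 1/(1 + M) (b(M) = 1/(M + 1) = 1/(1 + M))
√(b(-38) + r(163, -219)) = √(1/(1 - 38) + 163) = √(1/(-37) + 163) = √(-1/37 + 163) = √(6030/37) = 3*√24790/37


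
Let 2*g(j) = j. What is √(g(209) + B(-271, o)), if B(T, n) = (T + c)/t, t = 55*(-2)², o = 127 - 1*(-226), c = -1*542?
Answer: √1219735/110 ≈ 10.040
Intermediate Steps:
g(j) = j/2
c = -542
o = 353 (o = 127 + 226 = 353)
t = 220 (t = 55*4 = 220)
B(T, n) = -271/110 + T/220 (B(T, n) = (T - 542)/220 = (-542 + T)*(1/220) = -271/110 + T/220)
√(g(209) + B(-271, o)) = √((½)*209 + (-271/110 + (1/220)*(-271))) = √(209/2 + (-271/110 - 271/220)) = √(209/2 - 813/220) = √(22177/220) = √1219735/110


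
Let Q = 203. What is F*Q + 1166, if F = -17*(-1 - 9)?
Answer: 35676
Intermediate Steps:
F = 170 (F = -17*(-10) = 170)
F*Q + 1166 = 170*203 + 1166 = 34510 + 1166 = 35676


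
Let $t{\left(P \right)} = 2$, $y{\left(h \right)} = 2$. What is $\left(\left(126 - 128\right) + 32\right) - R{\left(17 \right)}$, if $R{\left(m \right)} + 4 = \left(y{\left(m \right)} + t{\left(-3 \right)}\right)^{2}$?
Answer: $18$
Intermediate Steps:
$R{\left(m \right)} = 12$ ($R{\left(m \right)} = -4 + \left(2 + 2\right)^{2} = -4 + 4^{2} = -4 + 16 = 12$)
$\left(\left(126 - 128\right) + 32\right) - R{\left(17 \right)} = \left(\left(126 - 128\right) + 32\right) - 12 = \left(-2 + 32\right) - 12 = 30 - 12 = 18$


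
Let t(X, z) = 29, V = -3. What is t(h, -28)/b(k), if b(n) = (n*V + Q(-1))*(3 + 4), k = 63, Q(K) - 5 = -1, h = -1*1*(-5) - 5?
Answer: -29/1295 ≈ -0.022394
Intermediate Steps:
h = 0 (h = -1*(-5) - 5 = 5 - 5 = 0)
Q(K) = 4 (Q(K) = 5 - 1 = 4)
b(n) = 28 - 21*n (b(n) = (n*(-3) + 4)*(3 + 4) = (-3*n + 4)*7 = (4 - 3*n)*7 = 28 - 21*n)
t(h, -28)/b(k) = 29/(28 - 21*63) = 29/(28 - 1323) = 29/(-1295) = 29*(-1/1295) = -29/1295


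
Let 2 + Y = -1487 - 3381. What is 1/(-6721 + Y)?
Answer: -1/11591 ≈ -8.6274e-5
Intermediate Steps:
Y = -4870 (Y = -2 + (-1487 - 3381) = -2 - 4868 = -4870)
1/(-6721 + Y) = 1/(-6721 - 4870) = 1/(-11591) = -1/11591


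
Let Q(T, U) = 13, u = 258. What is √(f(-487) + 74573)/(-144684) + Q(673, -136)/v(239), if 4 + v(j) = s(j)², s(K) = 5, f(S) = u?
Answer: 13/21 - √74831/144684 ≈ 0.61716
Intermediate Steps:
f(S) = 258
v(j) = 21 (v(j) = -4 + 5² = -4 + 25 = 21)
√(f(-487) + 74573)/(-144684) + Q(673, -136)/v(239) = √(258 + 74573)/(-144684) + 13/21 = √74831*(-1/144684) + 13*(1/21) = -√74831/144684 + 13/21 = 13/21 - √74831/144684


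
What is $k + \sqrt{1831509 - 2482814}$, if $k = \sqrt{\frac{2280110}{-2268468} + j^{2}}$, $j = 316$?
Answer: $\frac{\sqrt{14273569943560474}}{378078} + i \sqrt{651305} \approx 316.0 + 807.04 i$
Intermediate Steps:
$k = \frac{\sqrt{14273569943560474}}{378078}$ ($k = \sqrt{\frac{2280110}{-2268468} + 316^{2}} = \sqrt{2280110 \left(- \frac{1}{2268468}\right) + 99856} = \sqrt{- \frac{1140055}{1134234} + 99856} = \sqrt{\frac{113258930249}{1134234}} = \frac{\sqrt{14273569943560474}}{378078} \approx 316.0$)
$k + \sqrt{1831509 - 2482814} = \frac{\sqrt{14273569943560474}}{378078} + \sqrt{1831509 - 2482814} = \frac{\sqrt{14273569943560474}}{378078} + \sqrt{-651305} = \frac{\sqrt{14273569943560474}}{378078} + i \sqrt{651305}$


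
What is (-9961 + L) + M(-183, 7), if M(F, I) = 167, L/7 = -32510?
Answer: -237364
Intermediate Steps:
L = -227570 (L = 7*(-32510) = -227570)
(-9961 + L) + M(-183, 7) = (-9961 - 227570) + 167 = -237531 + 167 = -237364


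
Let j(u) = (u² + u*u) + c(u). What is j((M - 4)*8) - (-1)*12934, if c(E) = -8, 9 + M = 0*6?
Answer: 34558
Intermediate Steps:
M = -9 (M = -9 + 0*6 = -9 + 0 = -9)
j(u) = -8 + 2*u² (j(u) = (u² + u*u) - 8 = (u² + u²) - 8 = 2*u² - 8 = -8 + 2*u²)
j((M - 4)*8) - (-1)*12934 = (-8 + 2*((-9 - 4)*8)²) - (-1)*12934 = (-8 + 2*(-13*8)²) - 1*(-12934) = (-8 + 2*(-104)²) + 12934 = (-8 + 2*10816) + 12934 = (-8 + 21632) + 12934 = 21624 + 12934 = 34558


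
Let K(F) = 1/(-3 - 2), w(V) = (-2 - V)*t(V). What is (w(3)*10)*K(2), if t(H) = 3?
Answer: 30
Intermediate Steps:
w(V) = -6 - 3*V (w(V) = (-2 - V)*3 = -6 - 3*V)
K(F) = -1/5 (K(F) = 1/(-5) = -1/5)
(w(3)*10)*K(2) = ((-6 - 3*3)*10)*(-1/5) = ((-6 - 9)*10)*(-1/5) = -15*10*(-1/5) = -150*(-1/5) = 30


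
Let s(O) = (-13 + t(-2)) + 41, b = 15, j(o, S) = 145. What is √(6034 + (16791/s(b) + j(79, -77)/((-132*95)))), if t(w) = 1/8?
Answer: √28964878833/2090 ≈ 81.431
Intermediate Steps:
t(w) = ⅛
s(O) = 225/8 (s(O) = (-13 + ⅛) + 41 = -103/8 + 41 = 225/8)
√(6034 + (16791/s(b) + j(79, -77)/((-132*95)))) = √(6034 + (16791/(225/8) + 145/((-132*95)))) = √(6034 + (16791*(8/225) + 145/(-12540))) = √(6034 + (44776/75 + 145*(-1/12540))) = √(6034 + (44776/75 - 29/2508)) = √(6034 + 12477337/20900) = √(138587937/20900) = √28964878833/2090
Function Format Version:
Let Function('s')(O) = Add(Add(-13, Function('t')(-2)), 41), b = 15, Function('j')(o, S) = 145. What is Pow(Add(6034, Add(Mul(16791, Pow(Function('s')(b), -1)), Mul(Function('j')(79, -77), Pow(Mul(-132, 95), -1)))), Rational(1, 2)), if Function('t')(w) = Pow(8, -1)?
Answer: Mul(Rational(1, 2090), Pow(28964878833, Rational(1, 2))) ≈ 81.431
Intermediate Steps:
Function('t')(w) = Rational(1, 8)
Function('s')(O) = Rational(225, 8) (Function('s')(O) = Add(Add(-13, Rational(1, 8)), 41) = Add(Rational(-103, 8), 41) = Rational(225, 8))
Pow(Add(6034, Add(Mul(16791, Pow(Function('s')(b), -1)), Mul(Function('j')(79, -77), Pow(Mul(-132, 95), -1)))), Rational(1, 2)) = Pow(Add(6034, Add(Mul(16791, Pow(Rational(225, 8), -1)), Mul(145, Pow(Mul(-132, 95), -1)))), Rational(1, 2)) = Pow(Add(6034, Add(Mul(16791, Rational(8, 225)), Mul(145, Pow(-12540, -1)))), Rational(1, 2)) = Pow(Add(6034, Add(Rational(44776, 75), Mul(145, Rational(-1, 12540)))), Rational(1, 2)) = Pow(Add(6034, Add(Rational(44776, 75), Rational(-29, 2508))), Rational(1, 2)) = Pow(Add(6034, Rational(12477337, 20900)), Rational(1, 2)) = Pow(Rational(138587937, 20900), Rational(1, 2)) = Mul(Rational(1, 2090), Pow(28964878833, Rational(1, 2)))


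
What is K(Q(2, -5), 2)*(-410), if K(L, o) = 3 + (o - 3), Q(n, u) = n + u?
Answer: -820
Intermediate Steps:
K(L, o) = o (K(L, o) = 3 + (-3 + o) = o)
K(Q(2, -5), 2)*(-410) = 2*(-410) = -820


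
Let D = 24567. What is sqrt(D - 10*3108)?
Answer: I*sqrt(6513) ≈ 80.703*I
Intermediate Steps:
sqrt(D - 10*3108) = sqrt(24567 - 10*3108) = sqrt(24567 - 31080) = sqrt(-6513) = I*sqrt(6513)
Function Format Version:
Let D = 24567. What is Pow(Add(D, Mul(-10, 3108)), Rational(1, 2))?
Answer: Mul(I, Pow(6513, Rational(1, 2))) ≈ Mul(80.703, I)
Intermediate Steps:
Pow(Add(D, Mul(-10, 3108)), Rational(1, 2)) = Pow(Add(24567, Mul(-10, 3108)), Rational(1, 2)) = Pow(Add(24567, -31080), Rational(1, 2)) = Pow(-6513, Rational(1, 2)) = Mul(I, Pow(6513, Rational(1, 2)))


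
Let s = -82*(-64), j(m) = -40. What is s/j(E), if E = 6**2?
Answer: -656/5 ≈ -131.20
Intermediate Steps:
E = 36
s = 5248
s/j(E) = 5248/(-40) = 5248*(-1/40) = -656/5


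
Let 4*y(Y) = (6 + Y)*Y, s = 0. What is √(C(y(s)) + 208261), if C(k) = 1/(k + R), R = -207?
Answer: √991530598/69 ≈ 456.36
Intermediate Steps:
y(Y) = Y*(6 + Y)/4 (y(Y) = ((6 + Y)*Y)/4 = (Y*(6 + Y))/4 = Y*(6 + Y)/4)
C(k) = 1/(-207 + k) (C(k) = 1/(k - 207) = 1/(-207 + k))
√(C(y(s)) + 208261) = √(1/(-207 + (¼)*0*(6 + 0)) + 208261) = √(1/(-207 + (¼)*0*6) + 208261) = √(1/(-207 + 0) + 208261) = √(1/(-207) + 208261) = √(-1/207 + 208261) = √(43110026/207) = √991530598/69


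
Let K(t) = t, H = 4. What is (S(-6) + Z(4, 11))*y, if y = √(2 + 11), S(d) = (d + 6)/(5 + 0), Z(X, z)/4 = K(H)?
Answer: 16*√13 ≈ 57.689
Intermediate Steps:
Z(X, z) = 16 (Z(X, z) = 4*4 = 16)
S(d) = 6/5 + d/5 (S(d) = (6 + d)/5 = (6 + d)*(⅕) = 6/5 + d/5)
y = √13 ≈ 3.6056
(S(-6) + Z(4, 11))*y = ((6/5 + (⅕)*(-6)) + 16)*√13 = ((6/5 - 6/5) + 16)*√13 = (0 + 16)*√13 = 16*√13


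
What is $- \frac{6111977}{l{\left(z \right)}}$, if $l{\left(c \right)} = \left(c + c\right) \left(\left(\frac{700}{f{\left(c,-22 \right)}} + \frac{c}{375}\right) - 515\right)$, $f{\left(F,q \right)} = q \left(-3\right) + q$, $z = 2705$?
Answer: $\frac{1008476205}{439074518} \approx 2.2968$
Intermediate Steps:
$f{\left(F,q \right)} = - 2 q$ ($f{\left(F,q \right)} = - 3 q + q = - 2 q$)
$l{\left(c \right)} = 2 c \left(- \frac{5490}{11} + \frac{c}{375}\right)$ ($l{\left(c \right)} = \left(c + c\right) \left(\left(\frac{700}{\left(-2\right) \left(-22\right)} + \frac{c}{375}\right) - 515\right) = 2 c \left(\left(\frac{700}{44} + c \frac{1}{375}\right) - 515\right) = 2 c \left(\left(700 \cdot \frac{1}{44} + \frac{c}{375}\right) - 515\right) = 2 c \left(\left(\frac{175}{11} + \frac{c}{375}\right) - 515\right) = 2 c \left(- \frac{5490}{11} + \frac{c}{375}\right)$)
$- \frac{6111977}{l{\left(z \right)}} = - \frac{6111977}{\frac{2}{4125} \cdot 2705 \left(-2058750 + 11 \cdot 2705\right)} = - \frac{6111977}{\frac{2}{4125} \cdot 2705 \left(-2058750 + 29755\right)} = - \frac{6111977}{\frac{2}{4125} \cdot 2705 \left(-2028995\right)} = - \frac{6111977}{- \frac{439074518}{165}} = \left(-6111977\right) \left(- \frac{165}{439074518}\right) = \frac{1008476205}{439074518}$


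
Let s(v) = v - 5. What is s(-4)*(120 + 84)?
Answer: -1836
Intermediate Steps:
s(v) = -5 + v
s(-4)*(120 + 84) = (-5 - 4)*(120 + 84) = -9*204 = -1836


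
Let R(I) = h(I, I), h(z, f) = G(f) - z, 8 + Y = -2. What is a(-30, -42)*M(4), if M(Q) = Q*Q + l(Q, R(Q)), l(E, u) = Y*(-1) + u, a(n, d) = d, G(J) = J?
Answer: -1092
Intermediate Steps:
Y = -10 (Y = -8 - 2 = -10)
h(z, f) = f - z
R(I) = 0 (R(I) = I - I = 0)
l(E, u) = 10 + u (l(E, u) = -10*(-1) + u = 10 + u)
M(Q) = 10 + Q**2 (M(Q) = Q*Q + (10 + 0) = Q**2 + 10 = 10 + Q**2)
a(-30, -42)*M(4) = -42*(10 + 4**2) = -42*(10 + 16) = -42*26 = -1092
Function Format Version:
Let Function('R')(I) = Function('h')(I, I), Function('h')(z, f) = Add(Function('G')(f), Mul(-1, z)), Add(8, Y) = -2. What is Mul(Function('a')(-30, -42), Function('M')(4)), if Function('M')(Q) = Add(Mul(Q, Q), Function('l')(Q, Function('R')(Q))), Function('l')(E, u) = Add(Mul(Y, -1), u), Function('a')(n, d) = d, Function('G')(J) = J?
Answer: -1092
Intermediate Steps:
Y = -10 (Y = Add(-8, -2) = -10)
Function('h')(z, f) = Add(f, Mul(-1, z))
Function('R')(I) = 0 (Function('R')(I) = Add(I, Mul(-1, I)) = 0)
Function('l')(E, u) = Add(10, u) (Function('l')(E, u) = Add(Mul(-10, -1), u) = Add(10, u))
Function('M')(Q) = Add(10, Pow(Q, 2)) (Function('M')(Q) = Add(Mul(Q, Q), Add(10, 0)) = Add(Pow(Q, 2), 10) = Add(10, Pow(Q, 2)))
Mul(Function('a')(-30, -42), Function('M')(4)) = Mul(-42, Add(10, Pow(4, 2))) = Mul(-42, Add(10, 16)) = Mul(-42, 26) = -1092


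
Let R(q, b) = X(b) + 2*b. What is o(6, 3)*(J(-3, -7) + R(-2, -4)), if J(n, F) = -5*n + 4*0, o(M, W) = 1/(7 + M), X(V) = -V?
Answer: 11/13 ≈ 0.84615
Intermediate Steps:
J(n, F) = -5*n (J(n, F) = -5*n + 0 = -5*n)
R(q, b) = b (R(q, b) = -b + 2*b = b)
o(6, 3)*(J(-3, -7) + R(-2, -4)) = (-5*(-3) - 4)/(7 + 6) = (15 - 4)/13 = (1/13)*11 = 11/13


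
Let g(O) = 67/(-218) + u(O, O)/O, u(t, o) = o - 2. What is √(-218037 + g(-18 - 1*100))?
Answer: I*√36069971149154/12862 ≈ 466.94*I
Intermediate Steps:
u(t, o) = -2 + o
g(O) = -67/218 + (-2 + O)/O (g(O) = 67/(-218) + (-2 + O)/O = 67*(-1/218) + (-2 + O)/O = -67/218 + (-2 + O)/O)
√(-218037 + g(-18 - 1*100)) = √(-218037 + (151/218 - 2/(-18 - 1*100))) = √(-218037 + (151/218 - 2/(-18 - 100))) = √(-218037 + (151/218 - 2/(-118))) = √(-218037 + (151/218 - 2*(-1/118))) = √(-218037 + (151/218 + 1/59)) = √(-218037 + 9127/12862) = √(-2804382767/12862) = I*√36069971149154/12862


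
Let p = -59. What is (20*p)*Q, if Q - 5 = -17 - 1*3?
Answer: 17700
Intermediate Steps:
Q = -15 (Q = 5 + (-17 - 1*3) = 5 + (-17 - 3) = 5 - 20 = -15)
(20*p)*Q = (20*(-59))*(-15) = -1180*(-15) = 17700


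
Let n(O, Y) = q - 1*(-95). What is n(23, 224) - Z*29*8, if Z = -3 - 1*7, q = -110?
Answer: 2305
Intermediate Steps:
Z = -10 (Z = -3 - 7 = -10)
n(O, Y) = -15 (n(O, Y) = -110 - 1*(-95) = -110 + 95 = -15)
n(23, 224) - Z*29*8 = -15 - (-10*29)*8 = -15 - (-290)*8 = -15 - 1*(-2320) = -15 + 2320 = 2305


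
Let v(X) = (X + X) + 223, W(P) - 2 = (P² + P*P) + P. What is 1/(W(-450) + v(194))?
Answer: 1/405163 ≈ 2.4681e-6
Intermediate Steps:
W(P) = 2 + P + 2*P² (W(P) = 2 + ((P² + P*P) + P) = 2 + ((P² + P²) + P) = 2 + (2*P² + P) = 2 + (P + 2*P²) = 2 + P + 2*P²)
v(X) = 223 + 2*X (v(X) = 2*X + 223 = 223 + 2*X)
1/(W(-450) + v(194)) = 1/((2 - 450 + 2*(-450)²) + (223 + 2*194)) = 1/((2 - 450 + 2*202500) + (223 + 388)) = 1/((2 - 450 + 405000) + 611) = 1/(404552 + 611) = 1/405163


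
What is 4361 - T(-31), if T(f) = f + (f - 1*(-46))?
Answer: 4377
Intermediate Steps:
T(f) = 46 + 2*f (T(f) = f + (f + 46) = f + (46 + f) = 46 + 2*f)
4361 - T(-31) = 4361 - (46 + 2*(-31)) = 4361 - (46 - 62) = 4361 - 1*(-16) = 4361 + 16 = 4377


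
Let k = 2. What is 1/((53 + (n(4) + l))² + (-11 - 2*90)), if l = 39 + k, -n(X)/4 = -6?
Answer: 1/13733 ≈ 7.2817e-5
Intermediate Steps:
n(X) = 24 (n(X) = -4*(-6) = 24)
l = 41 (l = 39 + 2 = 41)
1/((53 + (n(4) + l))² + (-11 - 2*90)) = 1/((53 + (24 + 41))² + (-11 - 2*90)) = 1/((53 + 65)² + (-11 - 180)) = 1/(118² - 191) = 1/(13924 - 191) = 1/13733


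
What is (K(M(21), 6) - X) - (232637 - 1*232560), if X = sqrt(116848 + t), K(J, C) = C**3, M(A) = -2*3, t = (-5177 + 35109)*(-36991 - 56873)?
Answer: 139 - 20*I*sqrt(7023551) ≈ 139.0 - 53004.0*I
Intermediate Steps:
t = -2809537248 (t = 29932*(-93864) = -2809537248)
M(A) = -6
X = 20*I*sqrt(7023551) (X = sqrt(116848 - 2809537248) = sqrt(-2809420400) = 20*I*sqrt(7023551) ≈ 53004.0*I)
(K(M(21), 6) - X) - (232637 - 1*232560) = (6**3 - 20*I*sqrt(7023551)) - (232637 - 1*232560) = (216 - 20*I*sqrt(7023551)) - (232637 - 232560) = (216 - 20*I*sqrt(7023551)) - 1*77 = (216 - 20*I*sqrt(7023551)) - 77 = 139 - 20*I*sqrt(7023551)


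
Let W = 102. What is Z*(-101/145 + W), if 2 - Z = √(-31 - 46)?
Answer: 29378/145 - 14689*I*√77/145 ≈ 202.61 - 888.93*I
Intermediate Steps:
Z = 2 - I*√77 (Z = 2 - √(-31 - 46) = 2 - √(-77) = 2 - I*√77 ≈ 2.0 - 8.775*I)
Z*(-101/145 + W) = (2 - I*√77)*(-101/145 + 102) = (2 - I*√77)*(14689/145) = 29378/145 - 14689*I*√77/145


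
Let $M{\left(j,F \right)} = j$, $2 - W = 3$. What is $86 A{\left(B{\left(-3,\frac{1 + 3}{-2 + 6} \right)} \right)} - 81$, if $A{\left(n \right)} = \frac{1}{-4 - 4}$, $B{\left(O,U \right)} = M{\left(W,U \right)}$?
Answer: $- \frac{367}{4} \approx -91.75$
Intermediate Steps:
$W = -1$ ($W = 2 - 3 = -1$)
$B{\left(O,U \right)} = -1$
$A{\left(n \right)} = - \frac{1}{8}$ ($A{\left(n \right)} = \frac{1}{-8} = - \frac{1}{8}$)
$86 A{\left(B{\left(-3,\frac{1 + 3}{-2 + 6} \right)} \right)} - 81 = 86 \left(- \frac{1}{8}\right) - 81 = - \frac{43}{4} - 81 = - \frac{367}{4}$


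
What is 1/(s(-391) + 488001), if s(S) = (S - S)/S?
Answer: 1/488001 ≈ 2.0492e-6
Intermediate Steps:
s(S) = 0 (s(S) = 0/S = 0)
1/(s(-391) + 488001) = 1/(0 + 488001) = 1/488001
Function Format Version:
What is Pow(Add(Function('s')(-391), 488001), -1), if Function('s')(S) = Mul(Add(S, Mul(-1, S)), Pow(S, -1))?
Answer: Rational(1, 488001) ≈ 2.0492e-6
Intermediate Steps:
Function('s')(S) = 0 (Function('s')(S) = Mul(0, Pow(S, -1)) = 0)
Pow(Add(Function('s')(-391), 488001), -1) = Pow(Add(0, 488001), -1) = Pow(488001, -1) = Rational(1, 488001)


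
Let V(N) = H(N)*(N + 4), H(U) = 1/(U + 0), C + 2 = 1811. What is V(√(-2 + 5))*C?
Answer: 1809 + 2412*√3 ≈ 5986.7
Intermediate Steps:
C = 1809 (C = -2 + 1811 = 1809)
H(U) = 1/U
V(N) = (4 + N)/N (V(N) = (N + 4)/N = (4 + N)/N)
V(√(-2 + 5))*C = ((4 + √(-2 + 5))/(√(-2 + 5)))*1809 = ((4 + √3)/(√3))*1809 = ((√3/3)*(4 + √3))*1809 = (√3*(4 + √3)/3)*1809 = 603*√3*(4 + √3)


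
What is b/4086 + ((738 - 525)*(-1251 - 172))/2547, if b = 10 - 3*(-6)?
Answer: -68799511/578169 ≈ -119.00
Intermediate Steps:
b = 28 (b = 10 + 18 = 28)
b/4086 + ((738 - 525)*(-1251 - 172))/2547 = 28/4086 + ((738 - 525)*(-1251 - 172))/2547 = 28*(1/4086) + (213*(-1423))*(1/2547) = 14/2043 - 303099*1/2547 = 14/2043 - 101033/849 = -68799511/578169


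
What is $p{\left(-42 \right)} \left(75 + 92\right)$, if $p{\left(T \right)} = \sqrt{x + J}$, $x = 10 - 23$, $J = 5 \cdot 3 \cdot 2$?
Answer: $167 \sqrt{17} \approx 688.56$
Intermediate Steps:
$J = 30$ ($J = 15 \cdot 2 = 30$)
$x = -13$
$p{\left(T \right)} = \sqrt{17}$ ($p{\left(T \right)} = \sqrt{-13 + 30} = \sqrt{17}$)
$p{\left(-42 \right)} \left(75 + 92\right) = \sqrt{17} \left(75 + 92\right) = \sqrt{17} \cdot 167 = 167 \sqrt{17}$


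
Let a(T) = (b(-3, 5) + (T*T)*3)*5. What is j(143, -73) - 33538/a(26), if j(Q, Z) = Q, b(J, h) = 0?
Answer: 708241/5070 ≈ 139.69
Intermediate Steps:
a(T) = 15*T² (a(T) = (0 + (T*T)*3)*5 = (0 + T²*3)*5 = (0 + 3*T²)*5 = (3*T²)*5 = 15*T²)
j(143, -73) - 33538/a(26) = 143 - 33538/(15*26²) = 143 - 33538/(15*676) = 143 - 33538/10140 = 143 - 33538*1/10140 = 143 - 16769/5070 = 708241/5070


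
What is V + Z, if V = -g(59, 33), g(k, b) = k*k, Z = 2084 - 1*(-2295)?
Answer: 898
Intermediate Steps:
Z = 4379 (Z = 2084 + 2295 = 4379)
g(k, b) = k**2
V = -3481 (V = -1*59**2 = -1*3481 = -3481)
V + Z = -3481 + 4379 = 898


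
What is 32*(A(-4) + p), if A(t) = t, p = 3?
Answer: -32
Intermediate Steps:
32*(A(-4) + p) = 32*(-4 + 3) = 32*(-1) = -32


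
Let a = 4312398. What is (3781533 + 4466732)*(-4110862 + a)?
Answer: 1662322335040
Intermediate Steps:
(3781533 + 4466732)*(-4110862 + a) = (3781533 + 4466732)*(-4110862 + 4312398) = 8248265*201536 = 1662322335040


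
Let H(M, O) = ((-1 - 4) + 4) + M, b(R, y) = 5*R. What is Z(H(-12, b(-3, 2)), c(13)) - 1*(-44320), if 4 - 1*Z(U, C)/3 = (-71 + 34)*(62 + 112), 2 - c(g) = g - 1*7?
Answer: 63646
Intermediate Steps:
H(M, O) = -1 + M (H(M, O) = (-5 + 4) + M = -1 + M)
c(g) = 9 - g (c(g) = 2 - (g - 1*7) = 2 - (g - 7) = 2 - (-7 + g) = 2 + (7 - g) = 9 - g)
Z(U, C) = 19326 (Z(U, C) = 12 - 3*(-71 + 34)*(62 + 112) = 12 - (-111)*174 = 12 - 3*(-6438) = 12 + 19314 = 19326)
Z(H(-12, b(-3, 2)), c(13)) - 1*(-44320) = 19326 - 1*(-44320) = 19326 + 44320 = 63646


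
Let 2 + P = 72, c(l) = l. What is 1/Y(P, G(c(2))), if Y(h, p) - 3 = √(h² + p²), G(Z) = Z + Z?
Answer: -3/4907 + 2*√1229/4907 ≈ 0.013677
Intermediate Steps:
P = 70 (P = -2 + 72 = 70)
G(Z) = 2*Z
Y(h, p) = 3 + √(h² + p²)
1/Y(P, G(c(2))) = 1/(3 + √(70² + (2*2)²)) = 1/(3 + √(4900 + 4²)) = 1/(3 + √(4900 + 16)) = 1/(3 + √4916) = 1/(3 + 2*√1229)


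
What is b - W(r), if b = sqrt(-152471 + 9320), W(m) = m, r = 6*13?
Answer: -78 + I*sqrt(143151) ≈ -78.0 + 378.35*I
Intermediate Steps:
r = 78
b = I*sqrt(143151) (b = sqrt(-143151) = I*sqrt(143151) ≈ 378.35*I)
b - W(r) = I*sqrt(143151) - 1*78 = I*sqrt(143151) - 78 = -78 + I*sqrt(143151)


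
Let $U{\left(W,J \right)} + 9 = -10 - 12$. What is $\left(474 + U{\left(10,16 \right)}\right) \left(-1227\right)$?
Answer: $-543561$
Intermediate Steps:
$U{\left(W,J \right)} = -31$ ($U{\left(W,J \right)} = -9 - 22 = -31$)
$\left(474 + U{\left(10,16 \right)}\right) \left(-1227\right) = \left(474 - 31\right) \left(-1227\right) = 443 \left(-1227\right) = -543561$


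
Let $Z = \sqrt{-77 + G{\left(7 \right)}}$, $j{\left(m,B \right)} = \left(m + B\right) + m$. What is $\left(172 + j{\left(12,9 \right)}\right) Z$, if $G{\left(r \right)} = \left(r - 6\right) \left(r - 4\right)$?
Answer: $205 i \sqrt{74} \approx 1763.5 i$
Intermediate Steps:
$j{\left(m,B \right)} = B + 2 m$ ($j{\left(m,B \right)} = \left(B + m\right) + m = B + 2 m$)
$G{\left(r \right)} = \left(-6 + r\right) \left(-4 + r\right)$
$Z = i \sqrt{74}$ ($Z = \sqrt{-77 + \left(24 + 7^{2} - 70\right)} = \sqrt{-77 + \left(24 + 49 - 70\right)} = \sqrt{-77 + 3} = \sqrt{-74} = i \sqrt{74} \approx 8.6023 i$)
$\left(172 + j{\left(12,9 \right)}\right) Z = \left(172 + \left(9 + 2 \cdot 12\right)\right) i \sqrt{74} = \left(172 + \left(9 + 24\right)\right) i \sqrt{74} = \left(172 + 33\right) i \sqrt{74} = 205 i \sqrt{74}$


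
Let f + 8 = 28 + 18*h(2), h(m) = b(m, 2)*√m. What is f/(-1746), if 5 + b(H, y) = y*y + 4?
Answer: -10/873 - 3*√2/97 ≈ -0.055193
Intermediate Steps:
b(H, y) = -1 + y² (b(H, y) = -5 + (y*y + 4) = -5 + (y² + 4) = -5 + (4 + y²) = -1 + y²)
h(m) = 3*√m (h(m) = (-1 + 2²)*√m = (-1 + 4)*√m = 3*√m)
f = 20 + 54*√2 (f = -8 + (28 + 18*(3*√2)) = -8 + (28 + 54*√2) = 20 + 54*√2 ≈ 96.368)
f/(-1746) = (20 + 54*√2)/(-1746) = (20 + 54*√2)*(-1/1746) = -10/873 - 3*√2/97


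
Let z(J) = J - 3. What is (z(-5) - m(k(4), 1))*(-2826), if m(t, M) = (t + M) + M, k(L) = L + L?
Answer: 50868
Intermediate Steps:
z(J) = -3 + J
k(L) = 2*L
m(t, M) = t + 2*M (m(t, M) = (M + t) + M = t + 2*M)
(z(-5) - m(k(4), 1))*(-2826) = ((-3 - 5) - (2*4 + 2*1))*(-2826) = (-8 - (8 + 2))*(-2826) = (-8 - 1*10)*(-2826) = (-8 - 10)*(-2826) = -18*(-2826) = 50868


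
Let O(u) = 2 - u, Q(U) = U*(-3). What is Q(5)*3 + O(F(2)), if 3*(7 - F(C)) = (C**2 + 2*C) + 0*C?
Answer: -142/3 ≈ -47.333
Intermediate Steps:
F(C) = 7 - 2*C/3 - C**2/3 (F(C) = 7 - ((C**2 + 2*C) + 0*C)/3 = 7 - ((C**2 + 2*C) + 0)/3 = 7 - (C**2 + 2*C)/3 = 7 + (-2*C/3 - C**2/3) = 7 - 2*C/3 - C**2/3)
Q(U) = -3*U
Q(5)*3 + O(F(2)) = -3*5*3 + (2 - (7 - 2/3*2 - 1/3*2**2)) = -15*3 + (2 - (7 - 4/3 - 1/3*4)) = -45 + (2 - (7 - 4/3 - 4/3)) = -45 + (2 - 1*13/3) = -45 + (2 - 13/3) = -45 - 7/3 = -142/3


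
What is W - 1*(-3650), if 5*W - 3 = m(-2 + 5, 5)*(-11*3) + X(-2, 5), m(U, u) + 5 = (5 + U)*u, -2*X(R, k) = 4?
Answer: 17096/5 ≈ 3419.2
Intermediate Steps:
X(R, k) = -2 (X(R, k) = -1/2*4 = -2)
m(U, u) = -5 + u*(5 + U) (m(U, u) = -5 + (5 + U)*u = -5 + u*(5 + U))
W = -1154/5 (W = 3/5 + ((-5 + 5*5 + (-2 + 5)*5)*(-11*3) - 2)/5 = 3/5 + ((-5 + 25 + 3*5)*(-33) - 2)/5 = 3/5 + ((-5 + 25 + 15)*(-33) - 2)/5 = 3/5 + (35*(-33) - 2)/5 = 3/5 + (-1155 - 2)/5 = 3/5 + (1/5)*(-1157) = 3/5 - 1157/5 = -1154/5 ≈ -230.80)
W - 1*(-3650) = -1154/5 - 1*(-3650) = -1154/5 + 3650 = 17096/5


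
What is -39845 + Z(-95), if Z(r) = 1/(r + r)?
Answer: -7570551/190 ≈ -39845.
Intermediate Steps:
Z(r) = 1/(2*r)
-39845 + Z(-95) = -39845 + (½)/(-95) = -39845 + (½)*(-1/95) = -39845 - 1/190 = -7570551/190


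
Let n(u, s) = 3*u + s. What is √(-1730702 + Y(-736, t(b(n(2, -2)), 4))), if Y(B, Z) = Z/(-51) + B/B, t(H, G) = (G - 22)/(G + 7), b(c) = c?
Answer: I*√60520882147/187 ≈ 1315.6*I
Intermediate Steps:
n(u, s) = s + 3*u
t(H, G) = (-22 + G)/(7 + G)
Y(B, Z) = 1 - Z/51 (Y(B, Z) = Z*(-1/51) + 1 = -Z/51 + 1 = 1 - Z/51)
√(-1730702 + Y(-736, t(b(n(2, -2)), 4))) = √(-1730702 + (1 - (-22 + 4)/(51*(7 + 4)))) = √(-1730702 + (1 - (-18)/(51*11))) = √(-1730702 + (1 - (-18)/561)) = √(-1730702 + (1 - 1/51*(-18/11))) = √(-1730702 + (1 + 6/187)) = √(-1730702 + 193/187) = √(-323641081/187) = I*√60520882147/187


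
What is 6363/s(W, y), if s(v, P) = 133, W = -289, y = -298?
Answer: 909/19 ≈ 47.842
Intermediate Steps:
6363/s(W, y) = 6363/133 = 6363*(1/133) = 909/19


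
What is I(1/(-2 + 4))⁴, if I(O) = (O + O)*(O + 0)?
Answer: 1/16 ≈ 0.062500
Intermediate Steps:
I(O) = 2*O² (I(O) = (2*O)*O = 2*O²)
I(1/(-2 + 4))⁴ = (2*(1/(-2 + 4))²)⁴ = (2*(1/2)²)⁴ = (2*(½)²)⁴ = (2*(¼))⁴ = (½)⁴ = 1/16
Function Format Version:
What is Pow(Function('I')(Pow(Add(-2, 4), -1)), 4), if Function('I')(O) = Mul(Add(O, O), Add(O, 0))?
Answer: Rational(1, 16) ≈ 0.062500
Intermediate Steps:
Function('I')(O) = Mul(2, Pow(O, 2)) (Function('I')(O) = Mul(Mul(2, O), O) = Mul(2, Pow(O, 2)))
Pow(Function('I')(Pow(Add(-2, 4), -1)), 4) = Pow(Mul(2, Pow(Pow(Add(-2, 4), -1), 2)), 4) = Pow(Mul(2, Pow(Pow(2, -1), 2)), 4) = Pow(Mul(2, Pow(Rational(1, 2), 2)), 4) = Pow(Mul(2, Rational(1, 4)), 4) = Pow(Rational(1, 2), 4) = Rational(1, 16)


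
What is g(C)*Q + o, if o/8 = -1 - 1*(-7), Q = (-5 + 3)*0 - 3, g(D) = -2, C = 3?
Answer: 54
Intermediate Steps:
Q = -3 (Q = -2*0 - 3 = 0 - 3 = -3)
o = 48 (o = 8*(-1 - 1*(-7)) = 8*(-1 + 7) = 8*6 = 48)
g(C)*Q + o = -2*(-3) + 48 = 6 + 48 = 54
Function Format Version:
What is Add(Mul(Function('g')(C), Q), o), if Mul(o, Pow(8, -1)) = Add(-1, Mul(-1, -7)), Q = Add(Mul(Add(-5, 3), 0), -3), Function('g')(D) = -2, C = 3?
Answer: 54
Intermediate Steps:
Q = -3 (Q = Add(Mul(-2, 0), -3) = Add(0, -3) = -3)
o = 48 (o = Mul(8, Add(-1, Mul(-1, -7))) = Mul(8, Add(-1, 7)) = Mul(8, 6) = 48)
Add(Mul(Function('g')(C), Q), o) = Add(Mul(-2, -3), 48) = Add(6, 48) = 54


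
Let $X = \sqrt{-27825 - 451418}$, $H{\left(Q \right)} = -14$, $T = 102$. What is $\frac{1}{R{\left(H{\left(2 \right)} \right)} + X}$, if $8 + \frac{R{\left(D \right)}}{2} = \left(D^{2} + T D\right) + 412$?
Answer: $- \frac{1656}{3221579} - \frac{i \sqrt{479243}}{3221579} \approx -0.00051403 - 0.00021489 i$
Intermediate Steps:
$X = i \sqrt{479243}$ ($X = \sqrt{-479243} = i \sqrt{479243} \approx 692.27 i$)
$R{\left(D \right)} = 808 + 2 D^{2} + 204 D$ ($R{\left(D \right)} = -16 + 2 \left(\left(D^{2} + 102 D\right) + 412\right) = -16 + 2 \left(412 + D^{2} + 102 D\right) = -16 + \left(824 + 2 D^{2} + 204 D\right) = 808 + 2 D^{2} + 204 D$)
$\frac{1}{R{\left(H{\left(2 \right)} \right)} + X} = \frac{1}{\left(808 + 2 \left(-14\right)^{2} + 204 \left(-14\right)\right) + i \sqrt{479243}} = \frac{1}{\left(808 + 2 \cdot 196 - 2856\right) + i \sqrt{479243}} = \frac{1}{\left(808 + 392 - 2856\right) + i \sqrt{479243}} = \frac{1}{-1656 + i \sqrt{479243}}$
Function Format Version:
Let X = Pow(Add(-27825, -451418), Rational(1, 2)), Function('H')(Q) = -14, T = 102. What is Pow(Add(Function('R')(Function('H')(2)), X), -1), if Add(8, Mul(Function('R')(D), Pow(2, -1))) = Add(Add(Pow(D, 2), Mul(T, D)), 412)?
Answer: Add(Rational(-1656, 3221579), Mul(Rational(-1, 3221579), I, Pow(479243, Rational(1, 2)))) ≈ Add(-0.00051403, Mul(-0.00021489, I))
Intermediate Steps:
X = Mul(I, Pow(479243, Rational(1, 2))) (X = Pow(-479243, Rational(1, 2)) = Mul(I, Pow(479243, Rational(1, 2))) ≈ Mul(692.27, I))
Function('R')(D) = Add(808, Mul(2, Pow(D, 2)), Mul(204, D)) (Function('R')(D) = Add(-16, Mul(2, Add(Add(Pow(D, 2), Mul(102, D)), 412))) = Add(-16, Mul(2, Add(412, Pow(D, 2), Mul(102, D)))) = Add(-16, Add(824, Mul(2, Pow(D, 2)), Mul(204, D))) = Add(808, Mul(2, Pow(D, 2)), Mul(204, D)))
Pow(Add(Function('R')(Function('H')(2)), X), -1) = Pow(Add(Add(808, Mul(2, Pow(-14, 2)), Mul(204, -14)), Mul(I, Pow(479243, Rational(1, 2)))), -1) = Pow(Add(Add(808, Mul(2, 196), -2856), Mul(I, Pow(479243, Rational(1, 2)))), -1) = Pow(Add(Add(808, 392, -2856), Mul(I, Pow(479243, Rational(1, 2)))), -1) = Pow(Add(-1656, Mul(I, Pow(479243, Rational(1, 2)))), -1)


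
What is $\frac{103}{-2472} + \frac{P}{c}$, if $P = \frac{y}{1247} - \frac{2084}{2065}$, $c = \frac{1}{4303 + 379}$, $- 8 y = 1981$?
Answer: $- \frac{349477575509}{61801320} \approx -5654.9$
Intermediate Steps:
$y = - \frac{1981}{8}$ ($y = \left(- \frac{1}{8}\right) 1981 = - \frac{1981}{8} \approx -247.63$)
$c = \frac{1}{4682} \approx 0.00021358$
$P = - \frac{24880749}{20600440}$ ($P = - \frac{1981}{8 \cdot 1247} - \frac{2084}{2065} = \left(- \frac{1981}{8}\right) \frac{1}{1247} - \frac{2084}{2065} = - \frac{1981}{9976} - \frac{2084}{2065} = - \frac{24880749}{20600440} \approx -1.2078$)
$\frac{103}{-2472} + \frac{P}{c} = \frac{103}{-2472} - \frac{24880749 \frac{1}{\frac{1}{4682}}}{20600440} = 103 \left(- \frac{1}{2472}\right) - \frac{58245833409}{10300220} = - \frac{1}{24} - \frac{58245833409}{10300220} = - \frac{349477575509}{61801320}$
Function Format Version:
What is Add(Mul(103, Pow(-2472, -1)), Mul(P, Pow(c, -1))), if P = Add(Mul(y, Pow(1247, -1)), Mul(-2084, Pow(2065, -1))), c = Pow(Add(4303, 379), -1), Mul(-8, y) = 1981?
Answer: Rational(-349477575509, 61801320) ≈ -5654.9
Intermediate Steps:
y = Rational(-1981, 8) (y = Mul(Rational(-1, 8), 1981) = Rational(-1981, 8) ≈ -247.63)
c = Rational(1, 4682) (c = Pow(4682, -1) = Rational(1, 4682) ≈ 0.00021358)
P = Rational(-24880749, 20600440) (P = Add(Mul(Rational(-1981, 8), Pow(1247, -1)), Mul(-2084, Pow(2065, -1))) = Add(Mul(Rational(-1981, 8), Rational(1, 1247)), Mul(-2084, Rational(1, 2065))) = Add(Rational(-1981, 9976), Rational(-2084, 2065)) = Rational(-24880749, 20600440) ≈ -1.2078)
Add(Mul(103, Pow(-2472, -1)), Mul(P, Pow(c, -1))) = Add(Mul(103, Pow(-2472, -1)), Mul(Rational(-24880749, 20600440), Pow(Rational(1, 4682), -1))) = Add(Mul(103, Rational(-1, 2472)), Mul(Rational(-24880749, 20600440), 4682)) = Add(Rational(-1, 24), Rational(-58245833409, 10300220)) = Rational(-349477575509, 61801320)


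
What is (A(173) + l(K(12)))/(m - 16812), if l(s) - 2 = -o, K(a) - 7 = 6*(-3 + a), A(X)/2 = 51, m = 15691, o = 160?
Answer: 56/1121 ≈ 0.049955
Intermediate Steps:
A(X) = 102 (A(X) = 2*51 = 102)
K(a) = -11 + 6*a (K(a) = 7 + 6*(-3 + a) = 7 + (-18 + 6*a) = -11 + 6*a)
l(s) = -158 (l(s) = 2 - 1*160 = 2 - 160 = -158)
(A(173) + l(K(12)))/(m - 16812) = (102 - 158)/(15691 - 16812) = -56/(-1121) = -56*(-1/1121) = 56/1121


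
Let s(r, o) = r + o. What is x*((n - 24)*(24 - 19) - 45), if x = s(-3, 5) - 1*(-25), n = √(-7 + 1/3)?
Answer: -4455 + 90*I*√15 ≈ -4455.0 + 348.57*I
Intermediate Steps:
s(r, o) = o + r
n = 2*I*√15/3 (n = √(-7 + ⅓) = √(-20/3) = 2*I*√15/3 ≈ 2.582*I)
x = 27 (x = (5 - 3) - 1*(-25) = 2 + 25 = 27)
x*((n - 24)*(24 - 19) - 45) = 27*((2*I*√15/3 - 24)*(24 - 19) - 45) = 27*((-24 + 2*I*√15/3)*5 - 45) = 27*((-120 + 10*I*√15/3) - 45) = 27*(-165 + 10*I*√15/3) = -4455 + 90*I*√15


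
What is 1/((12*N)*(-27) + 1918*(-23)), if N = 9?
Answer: -1/47030 ≈ -2.1263e-5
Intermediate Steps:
1/((12*N)*(-27) + 1918*(-23)) = 1/((12*9)*(-27) + 1918*(-23)) = 1/(108*(-27) - 44114) = 1/(-2916 - 44114) = 1/(-47030) = -1/47030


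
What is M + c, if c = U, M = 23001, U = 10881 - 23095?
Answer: 10787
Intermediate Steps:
U = -12214
c = -12214
M + c = 23001 - 12214 = 10787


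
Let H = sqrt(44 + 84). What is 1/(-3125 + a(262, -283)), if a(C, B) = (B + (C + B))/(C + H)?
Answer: -53548037/167399863729 - 608*sqrt(2)/167399863729 ≈ -0.00031989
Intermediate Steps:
H = 8*sqrt(2) (H = sqrt(128) = 8*sqrt(2) ≈ 11.314)
a(C, B) = (C + 2*B)/(C + 8*sqrt(2)) (a(C, B) = (B + (C + B))/(C + 8*sqrt(2)) = (B + (B + C))/(C + 8*sqrt(2)) = (C + 2*B)/(C + 8*sqrt(2)))
1/(-3125 + a(262, -283)) = 1/(-3125 + (262 + 2*(-283))/(262 + 8*sqrt(2))) = 1/(-3125 + (262 - 566)/(262 + 8*sqrt(2))) = 1/(-3125 - 304/(262 + 8*sqrt(2)))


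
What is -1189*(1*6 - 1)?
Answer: -5945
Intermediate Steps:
-1189*(1*6 - 1) = -1189*(6 - 1) = -1189*5 = -5945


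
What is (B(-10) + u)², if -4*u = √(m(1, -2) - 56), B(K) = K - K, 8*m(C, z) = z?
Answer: -225/64 ≈ -3.5156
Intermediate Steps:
m(C, z) = z/8
B(K) = 0
u = -15*I/8 (u = -√((⅛)*(-2) - 56)/4 = -√(-¼ - 56)/4 = -15*I/8 ≈ -1.875*I)
(B(-10) + u)² = (0 - 15*I/8)² = (-15*I/8)² = -225/64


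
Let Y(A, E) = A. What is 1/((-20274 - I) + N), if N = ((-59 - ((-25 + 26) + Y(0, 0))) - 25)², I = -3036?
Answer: -1/10013 ≈ -9.9870e-5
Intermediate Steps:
N = 7225 (N = ((-59 - ((-25 + 26) + 0)) - 25)² = ((-59 - (1 + 0)) - 25)² = ((-59 - 1*1) - 25)² = ((-59 - 1) - 25)² = (-60 - 25)² = (-85)² = 7225)
1/((-20274 - I) + N) = 1/((-20274 - 1*(-3036)) + 7225) = 1/((-20274 + 3036) + 7225) = 1/(-17238 + 7225) = 1/(-10013) = -1/10013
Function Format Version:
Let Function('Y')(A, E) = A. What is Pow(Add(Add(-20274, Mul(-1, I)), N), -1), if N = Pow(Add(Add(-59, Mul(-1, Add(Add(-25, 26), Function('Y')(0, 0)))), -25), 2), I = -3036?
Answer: Rational(-1, 10013) ≈ -9.9870e-5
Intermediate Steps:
N = 7225 (N = Pow(Add(Add(-59, Mul(-1, Add(Add(-25, 26), 0))), -25), 2) = Pow(Add(Add(-59, Mul(-1, Add(1, 0))), -25), 2) = Pow(Add(Add(-59, Mul(-1, 1)), -25), 2) = Pow(Add(Add(-59, -1), -25), 2) = Pow(Add(-60, -25), 2) = Pow(-85, 2) = 7225)
Pow(Add(Add(-20274, Mul(-1, I)), N), -1) = Pow(Add(Add(-20274, Mul(-1, -3036)), 7225), -1) = Pow(Add(Add(-20274, 3036), 7225), -1) = Pow(Add(-17238, 7225), -1) = Pow(-10013, -1) = Rational(-1, 10013)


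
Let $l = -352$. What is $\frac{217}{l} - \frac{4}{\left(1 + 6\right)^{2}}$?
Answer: $- \frac{12041}{17248} \approx -0.69811$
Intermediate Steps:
$\frac{217}{l} - \frac{4}{\left(1 + 6\right)^{2}} = \frac{217}{-352} - \frac{4}{\left(1 + 6\right)^{2}} = 217 \left(- \frac{1}{352}\right) - \frac{4}{7^{2}} = - \frac{217}{352} - \frac{4}{49} = - \frac{12041}{17248}$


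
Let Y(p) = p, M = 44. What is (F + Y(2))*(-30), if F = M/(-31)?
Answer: -540/31 ≈ -17.419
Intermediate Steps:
F = -44/31 (F = 44/(-31) = 44*(-1/31) = -44/31 ≈ -1.4194)
(F + Y(2))*(-30) = (-44/31 + 2)*(-30) = (18/31)*(-30) = -540/31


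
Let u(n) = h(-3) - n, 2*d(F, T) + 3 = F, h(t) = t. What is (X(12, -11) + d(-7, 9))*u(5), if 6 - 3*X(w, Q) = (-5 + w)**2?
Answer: 464/3 ≈ 154.67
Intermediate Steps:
X(w, Q) = 2 - (-5 + w)**2/3
d(F, T) = -3/2 + F/2
u(n) = -3 - n
(X(12, -11) + d(-7, 9))*u(5) = ((2 - (-5 + 12)**2/3) + (-3/2 + (1/2)*(-7)))*(-3 - 1*5) = ((2 - 1/3*7**2) + (-3/2 - 7/2))*(-3 - 5) = ((2 - 1/3*49) - 5)*(-8) = ((2 - 49/3) - 5)*(-8) = (-43/3 - 5)*(-8) = -58/3*(-8) = 464/3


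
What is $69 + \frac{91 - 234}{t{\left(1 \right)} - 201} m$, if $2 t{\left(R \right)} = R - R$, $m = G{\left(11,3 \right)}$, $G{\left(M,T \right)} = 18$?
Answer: $\frac{5481}{67} \approx 81.806$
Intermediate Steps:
$m = 18$
$t{\left(R \right)} = 0$ ($t{\left(R \right)} = \frac{R - R}{2} = \frac{1}{2} \cdot 0 = 0$)
$69 + \frac{91 - 234}{t{\left(1 \right)} - 201} m = 69 + \frac{91 - 234}{0 - 201} \cdot 18 = 69 + - \frac{143}{-201} \cdot 18 = 69 + \left(-143\right) \left(- \frac{1}{201}\right) 18 = 69 + \frac{143}{201} \cdot 18 = 69 + \frac{858}{67} = \frac{5481}{67}$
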